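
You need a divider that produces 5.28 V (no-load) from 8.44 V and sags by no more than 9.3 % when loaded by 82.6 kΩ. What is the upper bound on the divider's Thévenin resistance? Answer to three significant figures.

Loading drop = R_th/(R_th + R_L) ≤ 0.0930, so R_th ≤ R_L · ε/(1−ε) = 82.6 kΩ × 0.0930/0.9070 = 8.47 kΩ.

R_th ≤ 8.47 kΩ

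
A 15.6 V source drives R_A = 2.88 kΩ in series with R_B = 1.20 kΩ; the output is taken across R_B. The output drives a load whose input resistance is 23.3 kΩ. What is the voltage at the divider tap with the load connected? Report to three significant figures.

The load sits in parallel with R_B: R_B‖R_L = (1.20 × 23.3) / (1.20 + 23.3) = 1.141 kΩ.
V_out = 15.6 × 1.141 / (2.88 + 1.141) = 15.6 × 1.141/4.021 = 4.43 V.
(Unloaded it would have been 4.59 V.)

V_out ≈ 4.43 V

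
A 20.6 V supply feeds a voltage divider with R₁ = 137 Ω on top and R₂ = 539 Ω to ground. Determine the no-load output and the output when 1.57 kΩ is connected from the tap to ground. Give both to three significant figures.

Unloaded: 16.4 V; loaded: 15.4 V

Open-circuit: V = 20.6 × 539/(137 + 539) = 16.4 V.
With the load, R₂ becomes R₂‖R_L = 401.2 Ω, so V = 20.6 × 401.2/538.2 = 15.4 V.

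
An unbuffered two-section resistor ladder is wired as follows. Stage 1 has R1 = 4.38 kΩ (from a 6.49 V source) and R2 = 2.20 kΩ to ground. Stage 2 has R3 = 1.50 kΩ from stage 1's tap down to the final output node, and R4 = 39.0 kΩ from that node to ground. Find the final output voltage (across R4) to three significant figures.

V_out ≈ 2.02 V

Stage 2 presents R3+R4 = 40.50 kΩ as a load on stage 1's tap.
Stage 1's lower leg becomes R2‖(R3+R4) = 2.087 kΩ, so V_mid = 6.49 × 2.087/6.467 = 2.094 V.
Stage 2 is itself unloaded: V_out = V_mid × R4/(R3+R4) = 2.094 × 39.0/40.50 = 2.02 V.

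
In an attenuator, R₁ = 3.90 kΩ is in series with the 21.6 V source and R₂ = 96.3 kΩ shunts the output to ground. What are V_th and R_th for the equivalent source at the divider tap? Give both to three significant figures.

V_th = 20.8 V, R_th = 3.75 kΩ

V_th is the open-circuit tap voltage: 21.6 × 96.3/(3.90 + 96.3) = 20.8 V.
With the supply zeroed, R₁ and R₂ appear in parallel from the tap: R_th = R₁‖R₂ = (3.90 × 96.3)/100.2 = 3.75 kΩ.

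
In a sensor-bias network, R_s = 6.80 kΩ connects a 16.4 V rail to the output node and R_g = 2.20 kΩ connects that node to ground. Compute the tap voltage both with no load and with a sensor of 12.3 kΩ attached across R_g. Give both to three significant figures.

Open-circuit: V = 16.4 × 2.20/(6.80 + 2.20) = 4.01 V.
With the load, R_g becomes R_g‖R_L = 1.866 kΩ, so V = 16.4 × 1.866/8.666 = 3.53 V.

Unloaded: 4.01 V; loaded: 3.53 V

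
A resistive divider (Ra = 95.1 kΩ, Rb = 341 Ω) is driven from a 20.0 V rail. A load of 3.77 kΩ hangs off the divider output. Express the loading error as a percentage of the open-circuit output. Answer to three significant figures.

8.27 %

Unloaded V = 20.0 × 341/95440 = 0.071458 V.
Loaded: Rb‖R_L = 312.7 Ω, giving V = 20.0 × 312.7/95410 = 0.065550 V.
Drop = (0.071458 − 0.065550) / 0.071458 = 8.27 %.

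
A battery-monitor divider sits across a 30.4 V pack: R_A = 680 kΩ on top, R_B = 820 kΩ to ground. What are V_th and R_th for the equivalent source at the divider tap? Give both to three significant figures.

V_th is the open-circuit tap voltage: 30.4 × 820/(680 + 820) = 16.6 V.
With the supply zeroed, R_A and R_B appear in parallel from the tap: R_th = R_A‖R_B = (680 × 820)/1500 = 372 kΩ.

V_th = 16.6 V, R_th = 372 kΩ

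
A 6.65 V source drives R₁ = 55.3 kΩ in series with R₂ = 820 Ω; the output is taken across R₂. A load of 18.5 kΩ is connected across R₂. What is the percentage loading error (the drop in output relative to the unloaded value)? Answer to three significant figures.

4.18 %

The divider's output (Thévenin) resistance is R₁‖R₂ = 808.0 Ω.
Fractional drop under load = R_th/(R_th + R_L) = 808.0 / (808.0 + 18500) = 0.04185.
So the output falls by 4.18 %.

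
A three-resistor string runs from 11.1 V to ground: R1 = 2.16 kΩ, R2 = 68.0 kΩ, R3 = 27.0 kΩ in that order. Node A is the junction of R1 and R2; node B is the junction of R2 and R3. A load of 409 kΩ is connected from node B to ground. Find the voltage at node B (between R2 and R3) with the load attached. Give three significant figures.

At node B, R3 is in parallel with the load: R3‖R_L = 25.33 kΩ.
Below node A the resistance is R2 + (R3‖R_L) = 93.33 kΩ, so V_A = 11.1 × 93.33/95.49 = 10.85 V.
Then V_B = V_A × (R3‖R_L)/(R2 + R3‖R_L) = 10.85 × 25.33/93.33 = 2.94 V.

V ≈ 2.94 V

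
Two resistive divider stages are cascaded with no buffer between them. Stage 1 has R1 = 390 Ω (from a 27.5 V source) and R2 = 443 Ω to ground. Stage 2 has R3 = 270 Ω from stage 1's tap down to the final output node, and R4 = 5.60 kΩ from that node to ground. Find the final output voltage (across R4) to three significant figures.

V_out ≈ 13.5 V

Stage 2 presents R3+R4 = 5870 Ω as a load on stage 1's tap.
Stage 1's lower leg becomes R2‖(R3+R4) = 411.9 Ω, so V_mid = 27.5 × 411.9/801.9 = 14.13 V.
Stage 2 is itself unloaded: V_out = V_mid × R4/(R3+R4) = 14.13 × 5600/5870 = 13.5 V.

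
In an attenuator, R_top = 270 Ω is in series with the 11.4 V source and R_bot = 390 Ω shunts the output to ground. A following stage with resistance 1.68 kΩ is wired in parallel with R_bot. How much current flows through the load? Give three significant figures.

R_bot‖R_L = 316.5 Ω; V_out = 11.4 × 316.5/586.5 = 6.152 V.
I_L = V_out / R_L = 6.152 / 1.68 kΩ = 3.66 mA.

I_L ≈ 3.66 mA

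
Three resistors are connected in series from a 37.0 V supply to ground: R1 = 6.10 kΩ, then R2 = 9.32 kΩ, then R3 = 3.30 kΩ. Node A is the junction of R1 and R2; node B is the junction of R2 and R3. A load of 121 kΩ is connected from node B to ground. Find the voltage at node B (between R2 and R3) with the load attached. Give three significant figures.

At node B, R3 is in parallel with the load: R3‖R_L = 3.212 kΩ.
Below node A the resistance is R2 + (R3‖R_L) = 12.53 kΩ, so V_A = 37.0 × 12.53/18.63 = 24.89 V.
Then V_B = V_A × (R3‖R_L)/(R2 + R3‖R_L) = 24.89 × 3.212/12.53 = 6.38 V.

V ≈ 6.38 V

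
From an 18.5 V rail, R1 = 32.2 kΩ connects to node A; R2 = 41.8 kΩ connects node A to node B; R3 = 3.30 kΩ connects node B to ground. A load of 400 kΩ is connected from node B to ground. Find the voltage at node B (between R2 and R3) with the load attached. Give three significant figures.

At node B, R3 is in parallel with the load: R3‖R_L = 3.273 kΩ.
Below node A the resistance is R2 + (R3‖R_L) = 45.07 kΩ, so V_A = 18.5 × 45.07/77.27 = 10.79 V.
Then V_B = V_A × (R3‖R_L)/(R2 + R3‖R_L) = 10.79 × 3.273/45.07 = 0.784 V.

V ≈ 0.784 V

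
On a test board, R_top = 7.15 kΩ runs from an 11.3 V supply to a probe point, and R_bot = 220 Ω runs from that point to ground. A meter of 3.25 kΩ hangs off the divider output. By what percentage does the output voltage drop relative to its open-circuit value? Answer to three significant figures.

The divider's output (Thévenin) resistance is R_top‖R_bot = 213.4 Ω.
Fractional drop under load = R_th/(R_th + R_L) = 213.4 / (213.4 + 3250) = 0.06162.
So the output falls by 6.16 %.

6.16 %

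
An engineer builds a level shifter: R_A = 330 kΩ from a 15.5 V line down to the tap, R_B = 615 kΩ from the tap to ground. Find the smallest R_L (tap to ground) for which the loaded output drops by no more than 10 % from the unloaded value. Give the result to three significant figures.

R_L(min) ≈ 1.93 MΩ

Output resistance R_th = R_A‖R_B = (330 × 615)/945.0 = 214.8 kΩ.
The fractional drop is R_th/(R_th + R_L); requiring this ≤ 0.100 gives R_L ≥ R_th(1/0.100 − 1) = 214.8 × 9.000 = 1.93 MΩ.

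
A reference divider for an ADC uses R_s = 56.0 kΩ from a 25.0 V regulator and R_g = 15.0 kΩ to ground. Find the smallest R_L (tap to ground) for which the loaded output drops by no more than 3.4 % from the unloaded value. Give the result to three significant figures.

R_L(min) ≈ 336 kΩ

Output resistance R_th = R_s‖R_g = (56.0 × 15.0)/71.00 = 11.83 kΩ.
The fractional drop is R_th/(R_th + R_L); requiring this ≤ 0.0340 gives R_L ≥ R_th(1/0.0340 − 1) = 11.83 × 28.41 = 336 kΩ.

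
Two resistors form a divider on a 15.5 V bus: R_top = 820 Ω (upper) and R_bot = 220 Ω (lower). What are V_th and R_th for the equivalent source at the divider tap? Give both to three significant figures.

V_th = 3.28 V, R_th = 173 Ω

V_th is the open-circuit tap voltage: 15.5 × 220/(820 + 220) = 3.28 V.
With the supply zeroed, R_top and R_bot appear in parallel from the tap: R_th = R_top‖R_bot = (820 × 220)/1040 = 173 Ω.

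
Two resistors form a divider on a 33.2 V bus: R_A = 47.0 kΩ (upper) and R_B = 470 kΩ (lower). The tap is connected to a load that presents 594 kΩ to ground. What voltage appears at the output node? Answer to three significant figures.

The load sits in parallel with R_B: R_B‖R_L = (470 × 594) / (470 + 594) = 262.4 kΩ.
V_out = 33.2 × 262.4 / (47.0 + 262.4) = 33.2 × 262.4/309.4 = 28.2 V.

V_out ≈ 28.2 V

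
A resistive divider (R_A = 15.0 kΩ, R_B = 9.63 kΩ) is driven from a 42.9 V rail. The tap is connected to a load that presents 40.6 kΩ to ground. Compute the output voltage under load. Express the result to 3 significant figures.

The load sits in parallel with R_B: R_B‖R_L = (9.63 × 40.6) / (9.63 + 40.6) = 7.784 kΩ.
V_out = 42.9 × 7.784 / (15.0 + 7.784) = 42.9 × 7.784/22.78 = 14.7 V.

V_out ≈ 14.7 V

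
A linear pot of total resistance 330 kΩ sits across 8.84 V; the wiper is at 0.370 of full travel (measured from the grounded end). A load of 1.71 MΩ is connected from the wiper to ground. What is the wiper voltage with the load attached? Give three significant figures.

V ≈ 3.13 V

The wiper splits the pot into (1−α)R = 207.9 kΩ above and αR = 122.1 kΩ below.
Lower section ‖ load = 114.0 kΩ.
V_wiper = 8.84 × 114.0/(207.9 + 114.0) = 3.13 V.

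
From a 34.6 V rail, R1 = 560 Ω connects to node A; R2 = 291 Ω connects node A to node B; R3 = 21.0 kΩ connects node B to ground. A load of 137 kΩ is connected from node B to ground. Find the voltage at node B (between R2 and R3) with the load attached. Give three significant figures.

At node B, R3 is in parallel with the load: R3‖R_L = 18210 Ω.
Below node A the resistance is R2 + (R3‖R_L) = 18500 Ω, so V_A = 34.6 × 18500/19060 = 33.58 V.
Then V_B = V_A × (R3‖R_L)/(R2 + R3‖R_L) = 33.58 × 18210/18500 = 33.1 V.

V ≈ 33.1 V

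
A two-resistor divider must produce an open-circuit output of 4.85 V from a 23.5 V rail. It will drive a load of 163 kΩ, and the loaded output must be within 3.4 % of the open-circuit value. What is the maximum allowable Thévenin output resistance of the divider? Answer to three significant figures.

R_th ≤ 5.74 kΩ

Loading drop = R_th/(R_th + R_L) ≤ 0.0340, so R_th ≤ R_L · ε/(1−ε) = 163 kΩ × 0.0340/0.9660 = 5.74 kΩ.
(Any R1, R2 with R2/(R1+R2) = 0.206 and R1‖R2 ≤ 5.74 kΩ will meet the spec.)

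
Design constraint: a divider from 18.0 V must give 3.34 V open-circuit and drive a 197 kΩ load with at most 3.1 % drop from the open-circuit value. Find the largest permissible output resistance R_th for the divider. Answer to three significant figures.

R_th ≤ 6.30 kΩ

Loading drop = R_th/(R_th + R_L) ≤ 0.0310, so R_th ≤ R_L · ε/(1−ε) = 197 kΩ × 0.0310/0.9690 = 6.30 kΩ.
(Any R1, R2 with R2/(R1+R2) = 0.186 and R1‖R2 ≤ 6.30 kΩ will meet the spec.)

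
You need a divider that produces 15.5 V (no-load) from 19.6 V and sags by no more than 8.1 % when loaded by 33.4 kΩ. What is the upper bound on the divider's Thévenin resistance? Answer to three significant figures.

R_th ≤ 2.94 kΩ

Loading drop = R_th/(R_th + R_L) ≤ 0.0810, so R_th ≤ R_L · ε/(1−ε) = 33.4 kΩ × 0.0810/0.9190 = 2.94 kΩ.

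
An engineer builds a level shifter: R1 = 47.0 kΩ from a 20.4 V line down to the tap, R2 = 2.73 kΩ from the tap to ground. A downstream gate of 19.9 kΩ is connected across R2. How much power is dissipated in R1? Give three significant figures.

P ≈ 8.01 mW

Total resistance from the source is R1 + (R2‖R_L) = 49.40 kΩ, so I = 20.4/49.40 kΩ = 0.4129 mA.
P = I²·R1 = (0.4129 mA)² × 47.0 kΩ = 8.01 mW.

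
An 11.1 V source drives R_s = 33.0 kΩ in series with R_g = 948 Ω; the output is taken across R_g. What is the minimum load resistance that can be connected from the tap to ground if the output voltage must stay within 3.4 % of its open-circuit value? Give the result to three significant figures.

R_L(min) ≈ 26.2 kΩ

Output resistance R_th = R_s‖R_g = (33000 × 948)/33950 = 921.5 Ω.
The fractional drop is R_th/(R_th + R_L); requiring this ≤ 0.0340 gives R_L ≥ R_th(1/0.0340 − 1) = 921.5 × 28.41 = 26.2 kΩ.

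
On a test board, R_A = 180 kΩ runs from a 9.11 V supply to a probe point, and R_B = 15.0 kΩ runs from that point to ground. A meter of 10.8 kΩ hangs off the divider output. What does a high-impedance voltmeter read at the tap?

V_out ≈ 0.307 V

The load sits in parallel with R_B: R_B‖R_L = (15.0 × 10.8) / (15.0 + 10.8) = 6.279 kΩ.
V_out = 9.11 × 6.279 / (180 + 6.279) = 9.11 × 6.279/186.3 = 0.307 V.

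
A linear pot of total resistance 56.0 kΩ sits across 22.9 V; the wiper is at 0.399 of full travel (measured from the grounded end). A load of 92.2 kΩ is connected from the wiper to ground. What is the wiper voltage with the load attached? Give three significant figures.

V ≈ 7.98 V

The wiper splits the pot into (1−α)R = 33.66 kΩ above and αR = 22.34 kΩ below.
Lower section ‖ load = 17.99 kΩ.
V_wiper = 22.9 × 17.99/(33.66 + 17.99) = 7.98 V.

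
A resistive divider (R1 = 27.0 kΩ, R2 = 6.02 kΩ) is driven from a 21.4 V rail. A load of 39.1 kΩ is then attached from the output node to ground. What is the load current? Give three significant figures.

R2‖R_L = 5.217 kΩ; V_out = 21.4 × 5.217/32.22 = 3.465 V.
I_L = V_out / R_L = 3.465 / 39.1 kΩ = 0.0886 mA.

I_L ≈ 0.0886 mA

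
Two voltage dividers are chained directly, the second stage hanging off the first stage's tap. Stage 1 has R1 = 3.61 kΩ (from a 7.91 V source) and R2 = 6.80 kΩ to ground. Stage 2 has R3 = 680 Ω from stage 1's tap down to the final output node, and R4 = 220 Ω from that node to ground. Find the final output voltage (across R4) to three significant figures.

Stage 2 presents R3+R4 = 900.0 Ω as a load on stage 1's tap.
Stage 1's lower leg becomes R2‖(R3+R4) = 794.8 Ω, so V_mid = 7.91 × 794.8/4405 = 1.427 V.
Stage 2 is itself unloaded: V_out = V_mid × R4/(R3+R4) = 1.427 × 220/900.0 = 0.349 V.

V_out ≈ 0.349 V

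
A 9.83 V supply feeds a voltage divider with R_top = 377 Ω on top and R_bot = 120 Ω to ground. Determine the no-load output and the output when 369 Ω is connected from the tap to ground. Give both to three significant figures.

Open-circuit: V = 9.83 × 120/(377 + 120) = 2.37 V.
With the load, R_bot becomes R_bot‖R_L = 90.55 Ω, so V = 9.83 × 90.55/467.6 = 1.90 V.

Unloaded: 2.37 V; loaded: 1.90 V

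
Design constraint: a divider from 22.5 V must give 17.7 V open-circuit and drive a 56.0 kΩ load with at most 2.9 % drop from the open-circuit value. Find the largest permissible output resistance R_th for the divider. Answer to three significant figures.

R_th ≤ 1.67 kΩ

Loading drop = R_th/(R_th + R_L) ≤ 0.0290, so R_th ≤ R_L · ε/(1−ε) = 56.0 kΩ × 0.0290/0.9710 = 1.67 kΩ.
(Any R1, R2 with R2/(R1+R2) = 0.787 and R1‖R2 ≤ 1.67 kΩ will meet the spec.)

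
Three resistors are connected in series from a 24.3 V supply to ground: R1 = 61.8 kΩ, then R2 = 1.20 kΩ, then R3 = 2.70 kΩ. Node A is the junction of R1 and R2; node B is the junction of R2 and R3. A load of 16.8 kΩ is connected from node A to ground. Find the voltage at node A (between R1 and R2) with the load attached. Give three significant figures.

V ≈ 1.18 V

Below node A the series string R2+R3 = 3.900 kΩ sits in parallel with the 16.8 kΩ load: 3.165 kΩ.
V_A = 24.3 × 3.165/(61.8 + 3.165) = 1.18 V.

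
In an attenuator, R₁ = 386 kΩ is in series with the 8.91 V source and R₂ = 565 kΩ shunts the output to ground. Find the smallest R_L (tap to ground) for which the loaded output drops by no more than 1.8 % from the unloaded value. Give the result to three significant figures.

R_L(min) ≈ 12.5 MΩ

Output resistance R_th = R₁‖R₂ = (386 × 565)/951.0 = 229.3 kΩ.
The fractional drop is R_th/(R_th + R_L); requiring this ≤ 0.0180 gives R_L ≥ R_th(1/0.0180 − 1) = 229.3 × 54.56 = 12.5 MΩ.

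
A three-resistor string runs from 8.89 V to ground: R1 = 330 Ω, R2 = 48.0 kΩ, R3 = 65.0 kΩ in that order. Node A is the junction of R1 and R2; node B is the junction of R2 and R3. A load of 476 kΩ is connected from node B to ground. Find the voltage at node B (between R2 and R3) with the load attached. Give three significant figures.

At node B, R3 is in parallel with the load: R3‖R_L = 57190 Ω.
Below node A the resistance is R2 + (R3‖R_L) = 105200 Ω, so V_A = 8.89 × 105200/105500 = 8.862 V.
Then V_B = V_A × (R3‖R_L)/(R2 + R3‖R_L) = 8.862 × 57190/105200 = 4.82 V.

V ≈ 4.82 V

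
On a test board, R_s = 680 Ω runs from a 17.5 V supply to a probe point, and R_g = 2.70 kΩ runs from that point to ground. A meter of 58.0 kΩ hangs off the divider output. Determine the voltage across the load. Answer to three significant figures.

The load sits in parallel with R_g: R_g‖R_L = (2700 × 58000) / (2700 + 58000) = 2580 Ω.
V_out = 17.5 × 2580 / (680 + 2580) = 17.5 × 2580/3260 = 13.8 V.

V_out ≈ 13.8 V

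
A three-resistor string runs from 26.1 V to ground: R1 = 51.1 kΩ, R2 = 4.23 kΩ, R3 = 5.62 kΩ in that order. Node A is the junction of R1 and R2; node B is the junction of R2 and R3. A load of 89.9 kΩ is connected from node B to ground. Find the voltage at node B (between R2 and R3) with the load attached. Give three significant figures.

V ≈ 2.28 V

At node B, R3 is in parallel with the load: R3‖R_L = 5.289 kΩ.
Below node A the resistance is R2 + (R3‖R_L) = 9.519 kΩ, so V_A = 26.1 × 9.519/60.62 = 4.099 V.
Then V_B = V_A × (R3‖R_L)/(R2 + R3‖R_L) = 4.099 × 5.289/9.519 = 2.28 V.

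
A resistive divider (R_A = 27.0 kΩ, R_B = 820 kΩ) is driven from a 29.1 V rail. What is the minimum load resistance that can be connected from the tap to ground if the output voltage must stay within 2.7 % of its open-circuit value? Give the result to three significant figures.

Output resistance R_th = R_A‖R_B = (27.0 × 820)/847.0 = 26.14 kΩ.
The fractional drop is R_th/(R_th + R_L); requiring this ≤ 0.0270 gives R_L ≥ R_th(1/0.0270 − 1) = 26.14 × 36.04 = 942 kΩ.

R_L(min) ≈ 942 kΩ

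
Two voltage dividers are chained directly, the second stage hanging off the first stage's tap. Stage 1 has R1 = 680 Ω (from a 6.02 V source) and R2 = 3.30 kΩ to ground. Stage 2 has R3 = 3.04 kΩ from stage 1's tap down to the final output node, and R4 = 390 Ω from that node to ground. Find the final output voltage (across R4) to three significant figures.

V_out ≈ 0.487 V

Stage 2 presents R3+R4 = 3430 Ω as a load on stage 1's tap.
Stage 1's lower leg becomes R2‖(R3+R4) = 1682 Ω, so V_mid = 6.02 × 1682/2362 = 4.287 V.
Stage 2 is itself unloaded: V_out = V_mid × R4/(R3+R4) = 4.287 × 390/3430 = 0.487 V.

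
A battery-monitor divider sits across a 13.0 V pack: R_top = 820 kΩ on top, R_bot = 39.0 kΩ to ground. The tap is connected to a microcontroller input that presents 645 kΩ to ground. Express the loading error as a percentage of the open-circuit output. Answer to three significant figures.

The divider's output (Thévenin) resistance is R_top‖R_bot = 37.23 kΩ.
Fractional drop under load = R_th/(R_th + R_L) = 37.23 / (37.23 + 645) = 0.05457.
So the output falls by 5.46 %.

5.46 %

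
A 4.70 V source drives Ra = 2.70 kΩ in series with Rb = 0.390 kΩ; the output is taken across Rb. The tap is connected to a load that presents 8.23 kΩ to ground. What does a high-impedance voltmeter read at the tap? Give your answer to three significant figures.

V_out ≈ 0.570 V

The load sits in parallel with Rb: Rb‖R_L = (390 × 8230) / (390 + 8230) = 372.4 Ω.
V_out = 4.70 × 372.4 / (2700 + 372.4) = 4.70 × 372.4/3072 = 0.570 V.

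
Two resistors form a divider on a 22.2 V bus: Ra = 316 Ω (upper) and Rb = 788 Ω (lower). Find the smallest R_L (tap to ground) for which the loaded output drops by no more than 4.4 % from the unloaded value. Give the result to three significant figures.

R_L(min) ≈ 4.90 kΩ

Output resistance R_th = Ra‖Rb = (316 × 788)/1104 = 225.6 Ω.
The fractional drop is R_th/(R_th + R_L); requiring this ≤ 0.0440 gives R_L ≥ R_th(1/0.0440 − 1) = 225.6 × 21.73 = 4.90 kΩ.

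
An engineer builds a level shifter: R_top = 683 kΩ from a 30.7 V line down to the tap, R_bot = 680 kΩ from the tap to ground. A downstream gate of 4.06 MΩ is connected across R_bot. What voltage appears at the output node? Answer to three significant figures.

The load sits in parallel with R_bot: R_bot‖R_L = (680 × 4060) / (680 + 4060) = 582.4 kΩ.
V_out = 30.7 × 582.4 / (683 + 582.4) = 30.7 × 582.4/1265 = 14.1 V.

V_out ≈ 14.1 V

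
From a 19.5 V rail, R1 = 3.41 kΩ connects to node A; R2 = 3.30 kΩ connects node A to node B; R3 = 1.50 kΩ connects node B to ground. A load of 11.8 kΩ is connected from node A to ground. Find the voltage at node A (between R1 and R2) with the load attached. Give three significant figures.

Below node A the series string R2+R3 = 4.800 kΩ sits in parallel with the 11.8 kΩ load: 3.412 kΩ.
V_A = 19.5 × 3.412/(3.41 + 3.412) = 9.75 V.

V ≈ 9.75 V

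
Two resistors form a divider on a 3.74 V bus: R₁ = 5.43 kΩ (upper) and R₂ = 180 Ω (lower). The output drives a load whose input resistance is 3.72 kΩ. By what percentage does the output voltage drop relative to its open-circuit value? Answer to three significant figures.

4.47 %

The divider's output (Thévenin) resistance is R₁‖R₂ = 174.2 Ω.
Fractional drop under load = R_th/(R_th + R_L) = 174.2 / (174.2 + 3720) = 0.04474.
So the output falls by 4.47 %.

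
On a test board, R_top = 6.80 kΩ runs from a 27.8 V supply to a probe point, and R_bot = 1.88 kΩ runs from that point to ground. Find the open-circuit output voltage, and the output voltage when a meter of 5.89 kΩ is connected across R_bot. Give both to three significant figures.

Unloaded: 6.02 V; loaded: 4.82 V

Open-circuit: V = 27.8 × 1.88/(6.80 + 1.88) = 6.02 V.
With the load, R_bot becomes R_bot‖R_L = 1.425 kΩ, so V = 27.8 × 1.425/8.225 = 4.82 V.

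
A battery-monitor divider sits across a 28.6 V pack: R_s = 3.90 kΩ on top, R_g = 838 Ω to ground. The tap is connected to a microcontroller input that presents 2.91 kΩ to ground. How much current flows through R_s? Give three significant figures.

R_g‖R_L = 650.6 Ω, so the source sees R_s + R_g‖R_L = 4551 Ω.
I = 28.6 V / 4551 Ω = 6.28 mA.

I ≈ 6.28 mA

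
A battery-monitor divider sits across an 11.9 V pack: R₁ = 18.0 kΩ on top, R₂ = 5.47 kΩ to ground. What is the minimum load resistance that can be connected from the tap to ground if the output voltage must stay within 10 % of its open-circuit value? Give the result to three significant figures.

R_L(min) ≈ 37.8 kΩ

Output resistance R_th = R₁‖R₂ = (18.0 × 5.47)/23.47 = 4.195 kΩ.
The fractional drop is R_th/(R_th + R_L); requiring this ≤ 0.100 gives R_L ≥ R_th(1/0.100 − 1) = 4.195 × 9.000 = 37.8 kΩ.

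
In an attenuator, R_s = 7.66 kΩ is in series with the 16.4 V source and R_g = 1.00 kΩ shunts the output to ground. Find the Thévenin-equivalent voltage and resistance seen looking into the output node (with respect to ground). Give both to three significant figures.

V_th = 1.89 V, R_th = 885 Ω

V_th is the open-circuit tap voltage: 16.4 × 1.00/(7.66 + 1.00) = 1.89 V.
With the supply zeroed, R_s and R_g appear in parallel from the tap: R_th = R_s‖R_g = (7.66 × 1.00)/8.660 = 885 Ω.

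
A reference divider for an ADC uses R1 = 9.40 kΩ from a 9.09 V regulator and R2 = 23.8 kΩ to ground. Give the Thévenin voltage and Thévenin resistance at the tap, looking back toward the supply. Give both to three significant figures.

V_th = 6.52 V, R_th = 6.74 kΩ

V_th is the open-circuit tap voltage: 9.09 × 23.8/(9.40 + 23.8) = 6.52 V.
With the supply zeroed, R1 and R2 appear in parallel from the tap: R_th = R1‖R2 = (9.40 × 23.8)/33.20 = 6.74 kΩ.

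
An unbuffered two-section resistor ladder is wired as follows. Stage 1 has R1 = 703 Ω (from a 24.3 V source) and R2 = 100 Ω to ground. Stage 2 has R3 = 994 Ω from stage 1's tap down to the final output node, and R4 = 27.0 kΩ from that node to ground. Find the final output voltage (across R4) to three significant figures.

Stage 2 presents R3+R4 = 27990 Ω as a load on stage 1's tap.
Stage 1's lower leg becomes R2‖(R3+R4) = 99.64 Ω, so V_mid = 24.3 × 99.64/802.6 = 3.017 V.
Stage 2 is itself unloaded: V_out = V_mid × R4/(R3+R4) = 3.017 × 27000/27990 = 2.91 V.

V_out ≈ 2.91 V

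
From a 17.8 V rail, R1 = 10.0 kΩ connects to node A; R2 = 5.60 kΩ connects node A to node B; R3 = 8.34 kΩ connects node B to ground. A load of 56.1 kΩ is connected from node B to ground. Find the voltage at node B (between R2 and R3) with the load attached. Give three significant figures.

V ≈ 5.65 V

At node B, R3 is in parallel with the load: R3‖R_L = 7.261 kΩ.
Below node A the resistance is R2 + (R3‖R_L) = 12.86 kΩ, so V_A = 17.8 × 12.86/22.86 = 10.01 V.
Then V_B = V_A × (R3‖R_L)/(R2 + R3‖R_L) = 10.01 × 7.261/12.86 = 5.65 V.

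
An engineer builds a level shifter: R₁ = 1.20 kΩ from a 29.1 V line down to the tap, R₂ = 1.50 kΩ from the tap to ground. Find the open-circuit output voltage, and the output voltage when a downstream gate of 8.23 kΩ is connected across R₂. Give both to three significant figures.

Unloaded: 16.2 V; loaded: 15.0 V

Open-circuit: V = 29.1 × 1.50/(1.20 + 1.50) = 16.2 V.
With the load, R₂ becomes R₂‖R_L = 1.269 kΩ, so V = 29.1 × 1.269/2.469 = 15.0 V.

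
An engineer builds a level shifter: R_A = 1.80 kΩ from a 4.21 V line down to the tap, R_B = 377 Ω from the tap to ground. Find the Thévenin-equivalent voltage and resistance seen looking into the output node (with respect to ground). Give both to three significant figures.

V_th = 0.729 V, R_th = 312 Ω

V_th is the open-circuit tap voltage: 4.21 × 377/(1800 + 377) = 0.729 V.
With the supply zeroed, R_A and R_B appear in parallel from the tap: R_th = R_A‖R_B = (1800 × 377)/2177 = 312 Ω.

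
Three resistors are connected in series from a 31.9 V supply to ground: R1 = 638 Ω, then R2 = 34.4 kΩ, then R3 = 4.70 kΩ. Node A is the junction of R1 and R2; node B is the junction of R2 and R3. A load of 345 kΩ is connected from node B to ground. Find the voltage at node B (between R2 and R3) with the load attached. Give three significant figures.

V ≈ 3.73 V

At node B, R3 is in parallel with the load: R3‖R_L = 4637 Ω.
Below node A the resistance is R2 + (R3‖R_L) = 39040 Ω, so V_A = 31.9 × 39040/39670 = 31.39 V.
Then V_B = V_A × (R3‖R_L)/(R2 + R3‖R_L) = 31.39 × 4637/39040 = 3.73 V.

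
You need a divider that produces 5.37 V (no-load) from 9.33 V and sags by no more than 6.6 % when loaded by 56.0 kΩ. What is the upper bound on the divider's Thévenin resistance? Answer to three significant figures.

Loading drop = R_th/(R_th + R_L) ≤ 0.0660, so R_th ≤ R_L · ε/(1−ε) = 56.0 kΩ × 0.0660/0.9340 = 3.96 kΩ.

R_th ≤ 3.96 kΩ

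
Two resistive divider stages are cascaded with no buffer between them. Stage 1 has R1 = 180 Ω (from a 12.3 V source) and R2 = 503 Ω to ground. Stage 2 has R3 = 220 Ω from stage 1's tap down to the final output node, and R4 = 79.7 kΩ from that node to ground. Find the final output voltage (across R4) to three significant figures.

V_out ≈ 9.02 V

Stage 2 presents R3+R4 = 79920 Ω as a load on stage 1's tap.
Stage 1's lower leg becomes R2‖(R3+R4) = 499.9 Ω, so V_mid = 12.3 × 499.9/679.9 = 9.043 V.
Stage 2 is itself unloaded: V_out = V_mid × R4/(R3+R4) = 9.043 × 79700/79920 = 9.02 V.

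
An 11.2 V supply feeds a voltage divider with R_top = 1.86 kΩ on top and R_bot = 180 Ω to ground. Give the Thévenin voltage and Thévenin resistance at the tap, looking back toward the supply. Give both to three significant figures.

V_th is the open-circuit tap voltage: 11.2 × 180/(1860 + 180) = 0.988 V.
With the supply zeroed, R_top and R_bot appear in parallel from the tap: R_th = R_top‖R_bot = (1860 × 180)/2040 = 164 Ω.

V_th = 0.988 V, R_th = 164 Ω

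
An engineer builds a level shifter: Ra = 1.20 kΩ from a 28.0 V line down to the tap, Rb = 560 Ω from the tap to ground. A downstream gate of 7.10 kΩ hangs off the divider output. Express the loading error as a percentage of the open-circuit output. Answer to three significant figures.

The divider's output (Thévenin) resistance is Ra‖Rb = 381.8 Ω.
Fractional drop under load = R_th/(R_th + R_L) = 381.8 / (381.8 + 7100) = 0.05103.
So the output falls by 5.10 %.

5.10 %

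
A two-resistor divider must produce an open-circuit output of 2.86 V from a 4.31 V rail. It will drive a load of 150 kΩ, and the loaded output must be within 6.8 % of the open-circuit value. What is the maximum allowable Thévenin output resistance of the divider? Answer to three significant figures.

Loading drop = R_th/(R_th + R_L) ≤ 0.0680, so R_th ≤ R_L · ε/(1−ε) = 150 kΩ × 0.0680/0.9320 = 10.9 kΩ.

R_th ≤ 10.9 kΩ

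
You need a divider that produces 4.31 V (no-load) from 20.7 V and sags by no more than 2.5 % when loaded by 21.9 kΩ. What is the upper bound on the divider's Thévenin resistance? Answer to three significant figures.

Loading drop = R_th/(R_th + R_L) ≤ 0.0250, so R_th ≤ R_L · ε/(1−ε) = 21.9 kΩ × 0.0250/0.9750 = 562 Ω.
(Any R1, R2 with R2/(R1+R2) = 0.208 and R1‖R2 ≤ 562 Ω will meet the spec.)

R_th ≤ 562 Ω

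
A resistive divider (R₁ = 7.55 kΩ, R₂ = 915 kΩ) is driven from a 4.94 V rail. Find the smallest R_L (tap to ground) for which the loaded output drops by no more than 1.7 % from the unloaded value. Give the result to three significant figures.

R_L(min) ≈ 433 kΩ

Output resistance R_th = R₁‖R₂ = (7.55 × 915)/922.5 = 7.488 kΩ.
The fractional drop is R_th/(R_th + R_L); requiring this ≤ 0.0170 gives R_L ≥ R_th(1/0.0170 − 1) = 7.488 × 57.82 = 433 kΩ.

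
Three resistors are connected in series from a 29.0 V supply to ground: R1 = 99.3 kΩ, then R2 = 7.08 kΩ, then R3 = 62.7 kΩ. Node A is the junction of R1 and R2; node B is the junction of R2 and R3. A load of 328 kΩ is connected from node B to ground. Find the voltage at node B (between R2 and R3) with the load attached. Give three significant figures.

At node B, R3 is in parallel with the load: R3‖R_L = 52.64 kΩ.
Below node A the resistance is R2 + (R3‖R_L) = 59.72 kΩ, so V_A = 29.0 × 59.72/159.0 = 10.89 V.
Then V_B = V_A × (R3‖R_L)/(R2 + R3‖R_L) = 10.89 × 52.64/59.72 = 9.60 V.

V ≈ 9.60 V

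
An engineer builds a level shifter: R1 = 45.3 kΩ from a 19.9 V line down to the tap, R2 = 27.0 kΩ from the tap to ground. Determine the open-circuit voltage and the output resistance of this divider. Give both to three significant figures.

V_th = 7.43 V, R_th = 16.9 kΩ

V_th is the open-circuit tap voltage: 19.9 × 27.0/(45.3 + 27.0) = 7.43 V.
With the supply zeroed, R1 and R2 appear in parallel from the tap: R_th = R1‖R2 = (45.3 × 27.0)/72.30 = 16.9 kΩ.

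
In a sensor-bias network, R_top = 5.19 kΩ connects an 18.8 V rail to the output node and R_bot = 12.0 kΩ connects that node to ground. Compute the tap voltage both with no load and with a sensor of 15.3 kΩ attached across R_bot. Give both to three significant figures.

Open-circuit: V = 18.8 × 12.0/(5.19 + 12.0) = 13.1 V.
With the load, R_bot becomes R_bot‖R_L = 6.725 kΩ, so V = 18.8 × 6.725/11.92 = 10.6 V.

Unloaded: 13.1 V; loaded: 10.6 V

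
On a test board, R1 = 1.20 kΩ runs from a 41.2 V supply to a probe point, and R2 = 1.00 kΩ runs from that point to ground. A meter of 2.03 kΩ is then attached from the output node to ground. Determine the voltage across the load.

The load sits in parallel with R2: R2‖R_L = (1.00 × 2.03) / (1.00 + 2.03) = 0.6700 kΩ.
V_out = 41.2 × 0.6700 / (1.20 + 0.6700) = 41.2 × 0.6700/1.870 = 14.8 V.
(Unloaded it would have been 18.7 V.)

V_out ≈ 14.8 V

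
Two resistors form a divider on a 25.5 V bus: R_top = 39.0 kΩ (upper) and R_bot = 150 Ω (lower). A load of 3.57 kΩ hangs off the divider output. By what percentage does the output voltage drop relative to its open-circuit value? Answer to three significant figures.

The divider's output (Thévenin) resistance is R_top‖R_bot = 149.4 Ω.
Fractional drop under load = R_th/(R_th + R_L) = 149.4 / (149.4 + 3570) = 0.04017.
So the output falls by 4.02 %.

4.02 %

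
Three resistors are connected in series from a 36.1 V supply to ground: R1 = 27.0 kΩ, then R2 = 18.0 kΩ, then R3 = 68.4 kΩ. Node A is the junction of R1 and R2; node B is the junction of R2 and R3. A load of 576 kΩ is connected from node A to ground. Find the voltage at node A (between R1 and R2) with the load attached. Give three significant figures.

V ≈ 26.6 V

Below node A the series string R2+R3 = 86.40 kΩ sits in parallel with the 576 kΩ load: 75.13 kΩ.
V_A = 36.1 × 75.13/(27.0 + 75.13) = 26.6 V.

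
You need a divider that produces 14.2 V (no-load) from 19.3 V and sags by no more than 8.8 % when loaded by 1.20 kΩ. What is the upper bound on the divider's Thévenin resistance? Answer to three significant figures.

R_th ≤ 116 Ω

Loading drop = R_th/(R_th + R_L) ≤ 0.0880, so R_th ≤ R_L · ε/(1−ε) = 1.20 kΩ × 0.0880/0.9120 = 116 Ω.
(Any R1, R2 with R2/(R1+R2) = 0.736 and R1‖R2 ≤ 116 Ω will meet the spec.)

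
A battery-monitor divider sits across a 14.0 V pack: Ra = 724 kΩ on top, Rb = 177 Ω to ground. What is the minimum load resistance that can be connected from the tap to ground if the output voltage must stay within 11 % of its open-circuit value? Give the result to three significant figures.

R_L(min) ≈ 1.43 kΩ

Output resistance R_th = Ra‖Rb = (724000 × 177)/724200 = 177.0 Ω.
The fractional drop is R_th/(R_th + R_L); requiring this ≤ 0.110 gives R_L ≥ R_th(1/0.110 − 1) = 177.0 × 8.091 = 1.43 kΩ.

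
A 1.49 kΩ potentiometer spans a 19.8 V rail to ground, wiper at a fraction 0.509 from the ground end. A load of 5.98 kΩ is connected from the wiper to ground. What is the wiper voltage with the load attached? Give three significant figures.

The wiper splits the pot into (1−α)R = 731.6 Ω above and αR = 758.4 Ω below.
Lower section ‖ load = 673.1 Ω.
V_wiper = 19.8 × 673.1/(731.6 + 673.1) = 9.49 V.

V ≈ 9.49 V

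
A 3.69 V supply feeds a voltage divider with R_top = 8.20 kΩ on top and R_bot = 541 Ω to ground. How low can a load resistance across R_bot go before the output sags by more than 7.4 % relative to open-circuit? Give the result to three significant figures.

R_L(min) ≈ 6.35 kΩ

Output resistance R_th = R_top‖R_bot = (8200 × 541)/8741 = 507.5 Ω.
The fractional drop is R_th/(R_th + R_L); requiring this ≤ 0.0740 gives R_L ≥ R_th(1/0.0740 − 1) = 507.5 × 12.51 = 6.35 kΩ.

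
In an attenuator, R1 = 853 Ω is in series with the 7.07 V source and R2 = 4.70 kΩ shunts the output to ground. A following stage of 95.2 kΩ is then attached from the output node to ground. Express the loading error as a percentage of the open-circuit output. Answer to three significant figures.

0.753 %

The divider's output (Thévenin) resistance is R1‖R2 = 722.0 Ω.
Fractional drop under load = R_th/(R_th + R_L) = 722.0 / (722.0 + 95200) = 0.007527.
So the output falls by 0.753 %.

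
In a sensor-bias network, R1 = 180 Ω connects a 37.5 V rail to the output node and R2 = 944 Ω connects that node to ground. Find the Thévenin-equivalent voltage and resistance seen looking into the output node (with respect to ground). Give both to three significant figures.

V_th = 31.5 V, R_th = 151 Ω

V_th is the open-circuit tap voltage: 37.5 × 944/(180 + 944) = 31.5 V.
With the supply zeroed, R1 and R2 appear in parallel from the tap: R_th = R1‖R2 = (180 × 944)/1124 = 151 Ω.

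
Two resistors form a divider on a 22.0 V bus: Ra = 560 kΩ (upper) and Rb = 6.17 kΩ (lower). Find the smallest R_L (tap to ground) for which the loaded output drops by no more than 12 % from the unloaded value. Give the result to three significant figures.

Output resistance R_th = Ra‖Rb = (560 × 6.17)/566.2 = 6.103 kΩ.
The fractional drop is R_th/(R_th + R_L); requiring this ≤ 0.120 gives R_L ≥ R_th(1/0.120 − 1) = 6.103 × 7.333 = 44.8 kΩ.

R_L(min) ≈ 44.8 kΩ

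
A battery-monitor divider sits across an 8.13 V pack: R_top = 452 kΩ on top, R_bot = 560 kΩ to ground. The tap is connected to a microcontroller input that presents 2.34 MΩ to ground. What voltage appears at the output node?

The load sits in parallel with R_bot: R_bot‖R_L = (560 × 2340) / (560 + 2340) = 451.9 kΩ.
V_out = 8.13 × 451.9 / (452 + 451.9) = 8.13 × 451.9/903.9 = 4.06 V.

V_out ≈ 4.06 V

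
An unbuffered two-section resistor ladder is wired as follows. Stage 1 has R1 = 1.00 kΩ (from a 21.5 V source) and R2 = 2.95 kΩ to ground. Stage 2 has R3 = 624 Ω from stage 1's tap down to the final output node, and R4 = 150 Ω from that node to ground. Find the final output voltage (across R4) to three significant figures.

Stage 2 presents R3+R4 = 774.0 Ω as a load on stage 1's tap.
Stage 1's lower leg becomes R2‖(R3+R4) = 613.1 Ω, so V_mid = 21.5 × 613.1/1613 = 8.172 V.
Stage 2 is itself unloaded: V_out = V_mid × R4/(R3+R4) = 8.172 × 150/774.0 = 1.58 V.

V_out ≈ 1.58 V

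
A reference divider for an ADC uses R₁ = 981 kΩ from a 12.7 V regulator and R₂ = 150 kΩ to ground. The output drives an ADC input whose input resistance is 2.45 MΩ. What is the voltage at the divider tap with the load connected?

V_out ≈ 1.60 V

The load sits in parallel with R₂: R₂‖R_L = (150 × 2450) / (150 + 2450) = 141.3 kΩ.
V_out = 12.7 × 141.3 / (981 + 141.3) = 12.7 × 141.3/1122 = 1.60 V.
(Unloaded it would have been 1.68 V.)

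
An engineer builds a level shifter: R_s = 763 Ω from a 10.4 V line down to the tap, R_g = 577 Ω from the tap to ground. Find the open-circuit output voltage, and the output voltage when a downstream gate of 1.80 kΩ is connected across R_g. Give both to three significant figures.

Open-circuit: V = 10.4 × 577/(763 + 577) = 4.48 V.
With the load, R_g becomes R_g‖R_L = 436.9 Ω, so V = 10.4 × 436.9/1200 = 3.79 V.

Unloaded: 4.48 V; loaded: 3.79 V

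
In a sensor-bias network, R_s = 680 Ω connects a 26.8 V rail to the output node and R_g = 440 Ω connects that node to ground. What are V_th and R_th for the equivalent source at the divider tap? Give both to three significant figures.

V_th = 10.5 V, R_th = 267 Ω

V_th is the open-circuit tap voltage: 26.8 × 440/(680 + 440) = 10.5 V.
With the supply zeroed, R_s and R_g appear in parallel from the tap: R_th = R_s‖R_g = (680 × 440)/1120 = 267 Ω.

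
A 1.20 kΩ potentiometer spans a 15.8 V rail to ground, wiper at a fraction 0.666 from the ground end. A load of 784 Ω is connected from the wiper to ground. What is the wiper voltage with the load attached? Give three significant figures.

V ≈ 7.85 V

The wiper splits the pot into (1−α)R = 400.8 Ω above and αR = 799.2 Ω below.
Lower section ‖ load = 395.8 Ω.
V_wiper = 15.8 × 395.8/(400.8 + 395.8) = 7.85 V.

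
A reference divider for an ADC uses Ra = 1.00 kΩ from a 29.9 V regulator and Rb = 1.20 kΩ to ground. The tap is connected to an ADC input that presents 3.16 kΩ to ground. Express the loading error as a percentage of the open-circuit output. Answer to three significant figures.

Unloaded V = 29.9 × 1.20/2.200 = 16.309 V.
Loaded: Rb‖R_L = 0.8697 kΩ, giving V = 29.9 × 0.8697/1.870 = 13.908 V.
Drop = (16.309 − 13.908) / 16.309 = 14.7 %.

14.7 %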